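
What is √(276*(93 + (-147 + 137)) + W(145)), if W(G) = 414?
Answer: 13*√138 ≈ 152.72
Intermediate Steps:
√(276*(93 + (-147 + 137)) + W(145)) = √(276*(93 + (-147 + 137)) + 414) = √(276*(93 - 10) + 414) = √(276*83 + 414) = √(22908 + 414) = √23322 = 13*√138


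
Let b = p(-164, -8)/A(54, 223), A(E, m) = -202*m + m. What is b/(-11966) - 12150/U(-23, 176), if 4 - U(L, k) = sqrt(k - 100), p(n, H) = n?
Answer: 217222567208/268176009 + 405*sqrt(19) ≈ 2575.4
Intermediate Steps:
A(E, m) = -201*m
b = 164/44823 (b = -164/((-201*223)) = -164/(-44823) = -164*(-1/44823) = 164/44823 ≈ 0.0036588)
U(L, k) = 4 - sqrt(-100 + k) (U(L, k) = 4 - sqrt(k - 100) = 4 - sqrt(-100 + k))
b/(-11966) - 12150/U(-23, 176) = (164/44823)/(-11966) - 12150/(4 - sqrt(-100 + 176)) = (164/44823)*(-1/11966) - 12150/(4 - sqrt(76)) = -82/268176009 - 12150/(4 - 2*sqrt(19))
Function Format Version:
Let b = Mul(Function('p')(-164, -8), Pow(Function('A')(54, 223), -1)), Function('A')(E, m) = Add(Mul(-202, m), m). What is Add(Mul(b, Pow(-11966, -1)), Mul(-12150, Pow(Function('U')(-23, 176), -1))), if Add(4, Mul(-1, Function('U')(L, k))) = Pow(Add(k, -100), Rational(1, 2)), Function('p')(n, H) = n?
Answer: Add(Rational(217222567208, 268176009), Mul(405, Pow(19, Rational(1, 2)))) ≈ 2575.4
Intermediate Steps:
Function('A')(E, m) = Mul(-201, m)
b = Rational(164, 44823) (b = Mul(-164, Pow(Mul(-201, 223), -1)) = Mul(-164, Pow(-44823, -1)) = Mul(-164, Rational(-1, 44823)) = Rational(164, 44823) ≈ 0.0036588)
Function('U')(L, k) = Add(4, Mul(-1, Pow(Add(-100, k), Rational(1, 2)))) (Function('U')(L, k) = Add(4, Mul(-1, Pow(Add(k, -100), Rational(1, 2)))) = Add(4, Mul(-1, Pow(Add(-100, k), Rational(1, 2)))))
Add(Mul(b, Pow(-11966, -1)), Mul(-12150, Pow(Function('U')(-23, 176), -1))) = Add(Mul(Rational(164, 44823), Pow(-11966, -1)), Mul(-12150, Pow(Add(4, Mul(-1, Pow(Add(-100, 176), Rational(1, 2)))), -1))) = Add(Mul(Rational(164, 44823), Rational(-1, 11966)), Mul(-12150, Pow(Add(4, Mul(-1, Pow(76, Rational(1, 2)))), -1))) = Add(Rational(-82, 268176009), Mul(-12150, Pow(Add(4, Mul(-1, Mul(2, Pow(19, Rational(1, 2))))), -1))) = Add(Rational(-82, 268176009), Mul(-12150, Pow(Add(4, Mul(-2, Pow(19, Rational(1, 2)))), -1)))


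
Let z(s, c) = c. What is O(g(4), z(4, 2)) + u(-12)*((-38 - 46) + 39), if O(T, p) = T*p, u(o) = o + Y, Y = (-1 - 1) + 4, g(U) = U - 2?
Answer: 454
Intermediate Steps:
g(U) = -2 + U
Y = 2 (Y = -2 + 4 = 2)
u(o) = 2 + o (u(o) = o + 2 = 2 + o)
O(g(4), z(4, 2)) + u(-12)*((-38 - 46) + 39) = (-2 + 4)*2 + (2 - 12)*((-38 - 46) + 39) = 2*2 - 10*(-84 + 39) = 4 - 10*(-45) = 4 + 450 = 454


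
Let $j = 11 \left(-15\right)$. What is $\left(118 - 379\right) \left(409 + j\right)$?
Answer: $-63684$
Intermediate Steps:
$j = -165$
$\left(118 - 379\right) \left(409 + j\right) = \left(118 - 379\right) \left(409 - 165\right) = \left(-261\right) 244 = -63684$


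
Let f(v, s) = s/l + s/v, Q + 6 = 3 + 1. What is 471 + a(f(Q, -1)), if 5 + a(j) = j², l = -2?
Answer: 467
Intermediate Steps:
Q = -2 (Q = -6 + (3 + 1) = -6 + 4 = -2)
f(v, s) = -s/2 + s/v (f(v, s) = s/(-2) + s/v = s*(-½) + s/v = -s/2 + s/v)
a(j) = -5 + j²
471 + a(f(Q, -1)) = 471 + (-5 + (-½*(-1) - 1/(-2))²) = 471 + (-5 + (½ - 1*(-½))²) = 471 + (-5 + (½ + ½)²) = 471 + (-5 + 1²) = 471 + (-5 + 1) = 471 - 4 = 467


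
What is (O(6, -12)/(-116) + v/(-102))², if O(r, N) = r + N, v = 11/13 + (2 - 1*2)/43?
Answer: 697225/369677529 ≈ 0.0018860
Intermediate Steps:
v = 11/13 (v = 11*(1/13) + (2 - 2)*(1/43) = 11/13 + 0*(1/43) = 11/13 + 0 = 11/13 ≈ 0.84615)
O(r, N) = N + r
(O(6, -12)/(-116) + v/(-102))² = ((-12 + 6)/(-116) + (11/13)/(-102))² = (-6*(-1/116) + (11/13)*(-1/102))² = (3/58 - 11/1326)² = (835/19227)² = 697225/369677529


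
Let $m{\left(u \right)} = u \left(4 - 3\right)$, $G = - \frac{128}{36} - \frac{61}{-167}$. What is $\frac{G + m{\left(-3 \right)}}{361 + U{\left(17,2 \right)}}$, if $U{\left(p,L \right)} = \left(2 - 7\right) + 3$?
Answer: $- \frac{9304}{539577} \approx -0.017243$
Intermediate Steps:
$G = - \frac{4795}{1503}$ ($G = \left(-128\right) \frac{1}{36} - - \frac{61}{167} = - \frac{32}{9} + \frac{61}{167} = - \frac{4795}{1503} \approx -3.1903$)
$U{\left(p,L \right)} = -2$ ($U{\left(p,L \right)} = -5 + 3 = -2$)
$m{\left(u \right)} = u$ ($m{\left(u \right)} = u 1 = u$)
$\frac{G + m{\left(-3 \right)}}{361 + U{\left(17,2 \right)}} = \frac{- \frac{4795}{1503} - 3}{361 - 2} = - \frac{9304}{1503 \cdot 359} = \left(- \frac{9304}{1503}\right) \frac{1}{359} = - \frac{9304}{539577}$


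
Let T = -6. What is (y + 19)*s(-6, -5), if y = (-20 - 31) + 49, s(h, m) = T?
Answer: -102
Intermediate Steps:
s(h, m) = -6
y = -2 (y = -51 + 49 = -2)
(y + 19)*s(-6, -5) = (-2 + 19)*(-6) = 17*(-6) = -102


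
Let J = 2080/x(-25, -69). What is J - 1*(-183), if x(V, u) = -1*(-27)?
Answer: 7021/27 ≈ 260.04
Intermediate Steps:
x(V, u) = 27
J = 2080/27 ≈ 77.037
J - 1*(-183) = 2080/27 - 1*(-183) = 2080/27 + 183 = 7021/27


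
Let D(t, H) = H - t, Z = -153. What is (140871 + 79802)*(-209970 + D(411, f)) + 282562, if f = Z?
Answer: -46458886820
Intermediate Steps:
f = -153
(140871 + 79802)*(-209970 + D(411, f)) + 282562 = (140871 + 79802)*(-209970 + (-153 - 1*411)) + 282562 = 220673*(-209970 + (-153 - 411)) + 282562 = 220673*(-209970 - 564) + 282562 = 220673*(-210534) + 282562 = -46459169382 + 282562 = -46458886820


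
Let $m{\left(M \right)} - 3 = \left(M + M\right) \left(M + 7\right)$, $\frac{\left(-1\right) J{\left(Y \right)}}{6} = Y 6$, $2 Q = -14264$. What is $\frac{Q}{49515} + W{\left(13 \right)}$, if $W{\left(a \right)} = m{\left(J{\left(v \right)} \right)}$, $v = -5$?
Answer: $\frac{3333491213}{49515} \approx 67323.0$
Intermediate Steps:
$Q = -7132$ ($Q = \frac{1}{2} \left(-14264\right) = -7132$)
$J{\left(Y \right)} = - 36 Y$ ($J{\left(Y \right)} = - 6 Y 6 = - 6 \cdot 6 Y = - 36 Y$)
$m{\left(M \right)} = 3 + 2 M \left(7 + M\right)$ ($m{\left(M \right)} = 3 + \left(M + M\right) \left(M + 7\right) = 3 + 2 M \left(7 + M\right)$)
$W{\left(a \right)} = 67323$ ($W{\left(a \right)} = 3 + 2 \left(\left(-36\right) \left(-5\right)\right)^{2} + 14 \left(\left(-36\right) \left(-5\right)\right) = 3 + 2 \cdot 180^{2} + 14 \cdot 180 = 3 + 2 \cdot 32400 + 2520 = 3 + 64800 + 2520 = 67323$)
$\frac{Q}{49515} + W{\left(13 \right)} = - \frac{7132}{49515} + 67323 = \frac{3333491213}{49515}$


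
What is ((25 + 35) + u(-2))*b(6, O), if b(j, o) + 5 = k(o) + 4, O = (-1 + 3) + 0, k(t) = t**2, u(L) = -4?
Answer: 168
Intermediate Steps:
O = 2 (O = 2 + 0 = 2)
b(j, o) = -1 + o**2 (b(j, o) = -5 + (o**2 + 4) = -5 + (4 + o**2) = -1 + o**2)
((25 + 35) + u(-2))*b(6, O) = ((25 + 35) - 4)*(-1 + 2**2) = (60 - 4)*(-1 + 4) = 56*3 = 168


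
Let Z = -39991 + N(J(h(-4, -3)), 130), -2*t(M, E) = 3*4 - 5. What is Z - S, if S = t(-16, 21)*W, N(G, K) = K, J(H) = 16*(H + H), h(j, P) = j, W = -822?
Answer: -42738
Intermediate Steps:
t(M, E) = -7/2 (t(M, E) = -(3*4 - 5)/2 = -(12 - 5)/2 = -1/2*7 = -7/2)
J(H) = 32*H (J(H) = 16*(2*H) = 32*H)
S = 2877 (S = -7/2*(-822) = 2877)
Z = -39861 (Z = -39991 + 130 = -39861)
Z - S = -39861 - 1*2877 = -39861 - 2877 = -42738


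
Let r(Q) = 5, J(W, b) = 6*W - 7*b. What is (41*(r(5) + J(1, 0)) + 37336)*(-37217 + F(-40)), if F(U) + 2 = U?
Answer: -1407905833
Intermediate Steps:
F(U) = -2 + U
J(W, b) = -7*b + 6*W
(41*(r(5) + J(1, 0)) + 37336)*(-37217 + F(-40)) = (41*(5 + (-7*0 + 6*1)) + 37336)*(-37217 + (-2 - 40)) = (41*(5 + (0 + 6)) + 37336)*(-37217 - 42) = (41*(5 + 6) + 37336)*(-37259) = (41*11 + 37336)*(-37259) = (451 + 37336)*(-37259) = 37787*(-37259) = -1407905833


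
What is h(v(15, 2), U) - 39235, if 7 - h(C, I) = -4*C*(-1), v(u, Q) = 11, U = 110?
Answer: -39272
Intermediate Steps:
h(C, I) = 7 - 4*C (h(C, I) = 7 - (-4*C)*(-1) = 7 - 4*C)
h(v(15, 2), U) - 39235 = (7 - 4*11) - 39235 = (7 - 44) - 39235 = -37 - 39235 = -39272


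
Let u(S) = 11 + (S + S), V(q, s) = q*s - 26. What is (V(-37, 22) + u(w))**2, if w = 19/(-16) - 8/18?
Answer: 3590765929/5184 ≈ 6.9266e+5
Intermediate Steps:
V(q, s) = -26 + q*s
w = -235/144 (w = 19*(-1/16) - 8*1/18 = -19/16 - 4/9 = -235/144 ≈ -1.6319)
u(S) = 11 + 2*S
(V(-37, 22) + u(w))**2 = ((-26 - 37*22) + (11 + 2*(-235/144)))**2 = ((-26 - 814) + (11 - 235/72))**2 = (-840 + 557/72)**2 = (-59923/72)**2 = 3590765929/5184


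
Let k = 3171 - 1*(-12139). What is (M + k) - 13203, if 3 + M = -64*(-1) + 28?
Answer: 2196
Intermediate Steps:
M = 89 (M = -3 + (-64*(-1) + 28) = -3 + (-32*(-2) + 28) = -3 + (64 + 28) = -3 + 92 = 89)
k = 15310 (k = 3171 + 12139 = 15310)
(M + k) - 13203 = (89 + 15310) - 13203 = 15399 - 13203 = 2196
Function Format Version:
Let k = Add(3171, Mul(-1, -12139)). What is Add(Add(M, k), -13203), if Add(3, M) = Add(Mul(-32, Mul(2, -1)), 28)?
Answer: 2196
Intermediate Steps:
M = 89 (M = Add(-3, Add(Mul(-32, Mul(2, -1)), 28)) = Add(-3, Add(Mul(-32, -2), 28)) = Add(-3, Add(64, 28)) = Add(-3, 92) = 89)
k = 15310 (k = Add(3171, 12139) = 15310)
Add(Add(M, k), -13203) = Add(Add(89, 15310), -13203) = Add(15399, -13203) = 2196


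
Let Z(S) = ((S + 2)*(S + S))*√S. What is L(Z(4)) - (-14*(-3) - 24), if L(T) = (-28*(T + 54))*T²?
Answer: -38707218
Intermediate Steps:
Z(S) = 2*S^(3/2)*(2 + S) (Z(S) = ((2 + S)*(2*S))*√S = (2*S*(2 + S))*√S = 2*S^(3/2)*(2 + S))
L(T) = T²*(-1512 - 28*T) (L(T) = (-28*(54 + T))*T² = (-1512 - 28*T)*T² = T²*(-1512 - 28*T))
L(Z(4)) - (-14*(-3) - 24) = 28*(2*4^(3/2)*(2 + 4))²*(-54 - 2*4^(3/2)*(2 + 4)) - (-14*(-3) - 24) = 28*(2*8*6)²*(-54 - 2*8*6) - (42 - 24) = 28*96²*(-54 - 1*96) - 1*18 = 28*9216*(-54 - 96) - 18 = 28*9216*(-150) - 18 = -38707200 - 18 = -38707218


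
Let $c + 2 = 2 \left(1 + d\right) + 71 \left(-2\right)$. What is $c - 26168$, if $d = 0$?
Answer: $-26310$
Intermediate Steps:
$c = -142$ ($c = -2 + \left(2 \left(1 + 0\right) + 71 \left(-2\right)\right) = -2 + \left(2 \cdot 1 - 142\right) = -2 + \left(2 - 142\right) = -2 - 140 = -142$)
$c - 26168 = -142 - 26168 = -26310$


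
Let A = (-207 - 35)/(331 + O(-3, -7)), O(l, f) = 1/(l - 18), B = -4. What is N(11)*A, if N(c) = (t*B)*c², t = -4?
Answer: -4919376/3475 ≈ -1415.6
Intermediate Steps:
O(l, f) = 1/(-18 + l)
N(c) = 16*c² (N(c) = (-4*(-4))*c² = 16*c²)
A = -2541/3475 (A = (-207 - 35)/(331 + 1/(-18 - 3)) = -242/(331 + 1/(-21)) = -242/(331 - 1/21) = -242/6950/21 = -242*21/6950 = -2541/3475 ≈ -0.73122)
N(11)*A = (16*11²)*(-2541/3475) = (16*121)*(-2541/3475) = 1936*(-2541/3475) = -4919376/3475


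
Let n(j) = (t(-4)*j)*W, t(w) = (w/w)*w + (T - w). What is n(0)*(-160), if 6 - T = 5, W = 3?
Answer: 0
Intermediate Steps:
T = 1 (T = 6 - 1*5 = 6 - 5 = 1)
t(w) = 1 (t(w) = (w/w)*w + (1 - w) = 1*w + (1 - w) = w + (1 - w) = 1)
n(j) = 3*j (n(j) = (1*j)*3 = j*3 = 3*j)
n(0)*(-160) = (3*0)*(-160) = 0*(-160) = 0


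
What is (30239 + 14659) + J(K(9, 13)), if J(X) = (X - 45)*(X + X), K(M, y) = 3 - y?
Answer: 45998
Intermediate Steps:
J(X) = 2*X*(-45 + X) (J(X) = (-45 + X)*(2*X) = 2*X*(-45 + X))
(30239 + 14659) + J(K(9, 13)) = (30239 + 14659) + 2*(3 - 1*13)*(-45 + (3 - 1*13)) = 44898 + 2*(3 - 13)*(-45 + (3 - 13)) = 44898 + 2*(-10)*(-45 - 10) = 44898 + 2*(-10)*(-55) = 44898 + 1100 = 45998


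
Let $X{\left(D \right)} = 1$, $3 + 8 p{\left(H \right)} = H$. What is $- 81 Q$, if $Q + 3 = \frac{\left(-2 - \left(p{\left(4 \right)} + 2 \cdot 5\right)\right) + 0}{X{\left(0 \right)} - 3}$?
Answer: $- \frac{3969}{16} \approx -248.06$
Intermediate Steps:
$p{\left(H \right)} = - \frac{3}{8} + \frac{H}{8}$
$Q = \frac{49}{16}$ ($Q = -3 + \frac{\left(-2 - \left(\left(- \frac{3}{8} + \frac{1}{8} \cdot 4\right) + 2 \cdot 5\right)\right) + 0}{1 - 3} = -3 + \frac{\left(-2 - \left(\left(- \frac{3}{8} + \frac{1}{2}\right) + 10\right)\right) + 0}{-2} = -3 + \left(\left(-2 - \left(\frac{1}{8} + 10\right)\right) + 0\right) \left(- \frac{1}{2}\right) = -3 + \left(\left(-2 - \frac{81}{8}\right) + 0\right) \left(- \frac{1}{2}\right) = -3 + \left(- \frac{97}{8} + 0\right) \left(- \frac{1}{2}\right) = -3 - - \frac{97}{16} = -3 + \frac{97}{16} = \frac{49}{16} \approx 3.0625$)
$- 81 Q = \left(-81\right) \frac{49}{16} = - \frac{3969}{16}$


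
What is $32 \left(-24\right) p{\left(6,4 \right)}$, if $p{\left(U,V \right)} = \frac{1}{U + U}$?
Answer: $-64$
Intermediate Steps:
$p{\left(U,V \right)} = \frac{1}{2 U}$
$32 \left(-24\right) p{\left(6,4 \right)} = 32 \left(-24\right) \frac{1}{2 \cdot 6} = - 768 \cdot \frac{1}{2} \cdot \frac{1}{6} = \left(-768\right) \frac{1}{12} = -64$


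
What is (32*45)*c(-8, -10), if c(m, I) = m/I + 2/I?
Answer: 864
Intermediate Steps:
c(m, I) = 2/I + m/I
(32*45)*c(-8, -10) = (32*45)*((2 - 8)/(-10)) = 1440*(-⅒*(-6)) = 1440*(⅗) = 864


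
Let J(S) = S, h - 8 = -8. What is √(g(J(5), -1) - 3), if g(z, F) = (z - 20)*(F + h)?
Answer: 2*√3 ≈ 3.4641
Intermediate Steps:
h = 0 (h = 8 - 8 = 0)
g(z, F) = F*(-20 + z) (g(z, F) = (z - 20)*(F + 0) = (-20 + z)*F = F*(-20 + z))
√(g(J(5), -1) - 3) = √(-(-20 + 5) - 3) = √(-1*(-15) - 3) = √(15 - 3) = √12 = 2*√3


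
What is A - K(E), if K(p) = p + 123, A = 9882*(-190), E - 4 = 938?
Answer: -1878645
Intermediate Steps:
E = 942 (E = 4 + 938 = 942)
A = -1877580
K(p) = 123 + p
A - K(E) = -1877580 - (123 + 942) = -1877580 - 1*1065 = -1877580 - 1065 = -1878645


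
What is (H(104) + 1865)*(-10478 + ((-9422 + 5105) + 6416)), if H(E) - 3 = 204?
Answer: -17361288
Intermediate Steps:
H(E) = 207 (H(E) = 3 + 204 = 207)
(H(104) + 1865)*(-10478 + ((-9422 + 5105) + 6416)) = (207 + 1865)*(-10478 + ((-9422 + 5105) + 6416)) = 2072*(-10478 + (-4317 + 6416)) = 2072*(-10478 + 2099) = 2072*(-8379) = -17361288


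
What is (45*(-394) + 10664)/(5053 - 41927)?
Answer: 3533/18437 ≈ 0.19163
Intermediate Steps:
(45*(-394) + 10664)/(5053 - 41927) = (-17730 + 10664)/(-36874) = -7066*(-1/36874) = 3533/18437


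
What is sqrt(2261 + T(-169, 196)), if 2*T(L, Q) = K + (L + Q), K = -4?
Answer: 3*sqrt(1010)/2 ≈ 47.671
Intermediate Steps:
T(L, Q) = -2 + L/2 + Q/2 (T(L, Q) = (-4 + (L + Q))/2 = (-4 + L + Q)/2 = -2 + L/2 + Q/2)
sqrt(2261 + T(-169, 196)) = sqrt(2261 + (-2 + (1/2)*(-169) + (1/2)*196)) = sqrt(2261 + (-2 - 169/2 + 98)) = sqrt(2261 + 23/2) = sqrt(4545/2) = 3*sqrt(1010)/2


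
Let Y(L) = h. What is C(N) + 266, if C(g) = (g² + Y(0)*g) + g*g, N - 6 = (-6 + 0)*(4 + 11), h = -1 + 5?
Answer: 14042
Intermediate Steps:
h = 4
Y(L) = 4
N = -84 (N = 6 + (-6 + 0)*(4 + 11) = 6 - 6*15 = 6 - 90 = -84)
C(g) = 2*g² + 4*g (C(g) = (g² + 4*g) + g*g = (g² + 4*g) + g² = 2*g² + 4*g)
C(N) + 266 = 2*(-84)*(2 - 84) + 266 = 2*(-84)*(-82) + 266 = 13776 + 266 = 14042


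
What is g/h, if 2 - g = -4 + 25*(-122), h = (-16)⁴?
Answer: 191/4096 ≈ 0.046631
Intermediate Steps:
h = 65536
g = 3056 (g = 2 - (-4 + 25*(-122)) = 2 - (-4 - 3050) = 2 - 1*(-3054) = 2 + 3054 = 3056)
g/h = 3056/65536 = 3056*(1/65536) = 191/4096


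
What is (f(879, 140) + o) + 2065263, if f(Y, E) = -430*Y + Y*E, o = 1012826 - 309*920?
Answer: 2538899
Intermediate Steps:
o = 728546 (o = 1012826 - 1*284280 = 1012826 - 284280 = 728546)
f(Y, E) = -430*Y + E*Y
(f(879, 140) + o) + 2065263 = (879*(-430 + 140) + 728546) + 2065263 = (879*(-290) + 728546) + 2065263 = (-254910 + 728546) + 2065263 = 473636 + 2065263 = 2538899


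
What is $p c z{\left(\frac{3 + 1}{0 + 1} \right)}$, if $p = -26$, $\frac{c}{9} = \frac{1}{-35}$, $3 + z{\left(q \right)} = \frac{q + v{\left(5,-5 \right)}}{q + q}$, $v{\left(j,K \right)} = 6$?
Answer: $- \frac{117}{10} \approx -11.7$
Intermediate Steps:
$z{\left(q \right)} = -3 + \frac{6 + q}{2 q}$ ($z{\left(q \right)} = -3 + \frac{q + 6}{q + q} = -3 + \frac{6 + q}{2 q}$)
$c = - \frac{9}{35}$ ($c = \frac{9}{-35} = 9 \left(- \frac{1}{35}\right) = - \frac{9}{35} \approx -0.25714$)
$p c z{\left(\frac{3 + 1}{0 + 1} \right)} = \left(-26\right) \left(- \frac{9}{35}\right) \left(- \frac{5}{2} + \frac{3}{\left(3 + 1\right) \frac{1}{0 + 1}}\right) = \frac{234 \left(- \frac{5}{2} + \frac{3}{4 \cdot 1^{-1}}\right)}{35} = \frac{234 \left(- \frac{5}{2} + \frac{3}{4 \cdot 1}\right)}{35} = \frac{234 \left(- \frac{5}{2} + \frac{3}{4}\right)}{35} = \frac{234}{35} \left(- \frac{7}{4}\right) = - \frac{117}{10}$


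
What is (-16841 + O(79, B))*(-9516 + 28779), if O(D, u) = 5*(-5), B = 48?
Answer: -324889758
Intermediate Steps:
O(D, u) = -25
(-16841 + O(79, B))*(-9516 + 28779) = (-16841 - 25)*(-9516 + 28779) = -16866*19263 = -324889758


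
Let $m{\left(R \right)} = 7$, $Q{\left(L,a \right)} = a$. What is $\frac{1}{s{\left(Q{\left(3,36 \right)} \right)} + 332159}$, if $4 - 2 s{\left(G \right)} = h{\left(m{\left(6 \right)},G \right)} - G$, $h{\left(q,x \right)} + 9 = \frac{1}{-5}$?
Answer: $\frac{5}{1660918} \approx 3.0104 \cdot 10^{-6}$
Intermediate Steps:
$h{\left(q,x \right)} = - \frac{46}{5}$ ($h{\left(q,x \right)} = -9 + \frac{1}{-5} = -9 - \frac{1}{5} = - \frac{46}{5}$)
$s{\left(G \right)} = \frac{33}{5} + \frac{G}{2}$ ($s{\left(G \right)} = 2 - \frac{- \frac{46}{5} - G}{2} = 2 + \left(\frac{23}{5} + \frac{G}{2}\right) = \frac{33}{5} + \frac{G}{2}$)
$\frac{1}{s{\left(Q{\left(3,36 \right)} \right)} + 332159} = \frac{1}{\left(\frac{33}{5} + \frac{1}{2} \cdot 36\right) + 332159} = \frac{1}{\left(\frac{33}{5} + 18\right) + 332159} = \frac{1}{\frac{123}{5} + 332159} = \frac{1}{\frac{1660918}{5}} = \frac{5}{1660918}$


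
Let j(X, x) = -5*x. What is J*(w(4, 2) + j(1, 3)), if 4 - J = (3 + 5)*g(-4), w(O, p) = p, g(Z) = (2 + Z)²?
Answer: 364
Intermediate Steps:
J = -28 (J = 4 - (3 + 5)*(2 - 4)² = 4 - 8*(-2)² = 4 - 8*4 = 4 - 1*32 = 4 - 32 = -28)
J*(w(4, 2) + j(1, 3)) = -28*(2 - 5*3) = -28*(2 - 15) = -28*(-13) = 364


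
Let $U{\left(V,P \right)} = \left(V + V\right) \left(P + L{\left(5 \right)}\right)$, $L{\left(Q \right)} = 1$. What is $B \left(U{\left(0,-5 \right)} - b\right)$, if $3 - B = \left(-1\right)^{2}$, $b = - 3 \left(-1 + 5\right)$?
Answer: $24$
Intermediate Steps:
$U{\left(V,P \right)} = 2 V \left(1 + P\right)$ ($U{\left(V,P \right)} = \left(V + V\right) \left(P + 1\right) = 2 V \left(1 + P\right)$)
$b = -12$ ($b = \left(-3\right) 4 = -12$)
$B = 2$ ($B = 3 - \left(-1\right)^{2} = 3 - 1 = 2$)
$B \left(U{\left(0,-5 \right)} - b\right) = 2 \left(2 \cdot 0 \left(1 - 5\right) - -12\right) = 2 \left(2 \cdot 0 \left(-4\right) + 12\right) = 2 \left(0 + 12\right) = 2 \cdot 12 = 24$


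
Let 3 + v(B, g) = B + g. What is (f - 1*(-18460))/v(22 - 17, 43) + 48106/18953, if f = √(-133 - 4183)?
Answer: 70407430/170577 + 2*I*√1079/45 ≈ 412.76 + 1.4599*I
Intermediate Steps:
f = 2*I*√1079 (f = √(-4316) = 2*I*√1079 ≈ 65.696*I)
v(B, g) = -3 + B + g (v(B, g) = -3 + (B + g) = -3 + B + g)
(f - 1*(-18460))/v(22 - 17, 43) + 48106/18953 = (2*I*√1079 - 1*(-18460))/(-3 + (22 - 17) + 43) + 48106/18953 = (2*I*√1079 + 18460)/(-3 + 5 + 43) + 48106*(1/18953) = (18460 + 2*I*√1079)/45 + 48106/18953 = (18460 + 2*I*√1079)*(1/45) + 48106/18953 = (3692/9 + 2*I*√1079/45) + 48106/18953 = 70407430/170577 + 2*I*√1079/45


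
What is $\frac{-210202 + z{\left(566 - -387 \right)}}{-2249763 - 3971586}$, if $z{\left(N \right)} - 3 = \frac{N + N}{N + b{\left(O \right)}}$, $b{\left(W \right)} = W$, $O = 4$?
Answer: $\frac{201158537}{5953830993} \approx 0.033786$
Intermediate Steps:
$z{\left(N \right)} = 3 + \frac{2 N}{4 + N}$ ($z{\left(N \right)} = 3 + \frac{N + N}{N + 4} = 3 + \frac{2 N}{4 + N}$)
$\frac{-210202 + z{\left(566 - -387 \right)}}{-2249763 - 3971586} = \frac{-210202 + \frac{12 + 5 \left(566 - -387\right)}{4 + \left(566 - -387\right)}}{-2249763 - 3971586} = \frac{-210202 + \frac{12 + 5 \left(566 + 387\right)}{4 + \left(566 + 387\right)}}{-6221349} = \left(-210202 + \frac{12 + 5 \cdot 953}{4 + 953}\right) \left(- \frac{1}{6221349}\right) = \left(-210202 + \frac{12 + 4765}{957}\right) \left(- \frac{1}{6221349}\right) = \left(-210202 + \frac{1}{957} \cdot 4777\right) \left(- \frac{1}{6221349}\right) = \left(-210202 + \frac{4777}{957}\right) \left(- \frac{1}{6221349}\right) = \left(- \frac{201158537}{957}\right) \left(- \frac{1}{6221349}\right) = \frac{201158537}{5953830993}$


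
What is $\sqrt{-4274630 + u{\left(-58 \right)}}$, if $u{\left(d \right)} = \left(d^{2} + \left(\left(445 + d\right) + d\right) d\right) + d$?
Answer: $i \sqrt{4290406} \approx 2071.3 i$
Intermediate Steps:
$u{\left(d \right)} = d + d^{2} + d \left(445 + 2 d\right)$ ($u{\left(d \right)} = \left(d^{2} + \left(445 + 2 d\right) d\right) + d = \left(d^{2} + d \left(445 + 2 d\right)\right) + d = d + d^{2} + d \left(445 + 2 d\right)$)
$\sqrt{-4274630 + u{\left(-58 \right)}} = \sqrt{-4274630 - 58 \left(446 + 3 \left(-58\right)\right)} = \sqrt{-4274630 - 58 \left(446 - 174\right)} = \sqrt{-4274630 - 15776} = \sqrt{-4290406} = i \sqrt{4290406}$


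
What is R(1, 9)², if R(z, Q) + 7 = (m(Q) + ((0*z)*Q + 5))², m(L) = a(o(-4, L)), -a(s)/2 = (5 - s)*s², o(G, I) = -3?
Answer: 373030596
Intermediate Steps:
a(s) = -2*s²*(5 - s) (a(s) = -2*(5 - s)*s² = -2*s²*(5 - s))
m(L) = -144 (m(L) = 2*(-3)²*(-5 - 3) = 2*9*(-8) = -144)
R(z, Q) = 19314 (R(z, Q) = -7 + (-144 + ((0*z)*Q + 5))² = -7 + (-144 + (0*Q + 5))² = -7 + (-144 + (0 + 5))² = -7 + (-144 + 5)² = -7 + (-139)² = -7 + 19321 = 19314)
R(1, 9)² = 19314² = 373030596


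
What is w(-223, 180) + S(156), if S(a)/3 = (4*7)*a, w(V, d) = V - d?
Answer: 12701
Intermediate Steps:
S(a) = 84*a (S(a) = 3*((4*7)*a) = 3*(28*a) = 84*a)
w(-223, 180) + S(156) = (-223 - 1*180) + 84*156 = (-223 - 180) + 13104 = -403 + 13104 = 12701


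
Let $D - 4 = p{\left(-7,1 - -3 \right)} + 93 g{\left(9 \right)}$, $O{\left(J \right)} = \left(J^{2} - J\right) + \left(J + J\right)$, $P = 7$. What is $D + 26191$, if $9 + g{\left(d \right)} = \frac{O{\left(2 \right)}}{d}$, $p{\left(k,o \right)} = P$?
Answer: $25427$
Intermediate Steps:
$p{\left(k,o \right)} = 7$
$O{\left(J \right)} = J + J^{2}$ ($O{\left(J \right)} = \left(J^{2} - J\right) + 2 J = J + J^{2}$)
$g{\left(d \right)} = -9 + \frac{6}{d}$ ($g{\left(d \right)} = -9 + \frac{2 \left(1 + 2\right)}{d} = -9 + \frac{2 \cdot 3}{d} = -9 + \frac{6}{d}$)
$D = -764$ ($D = 4 + \left(7 + 93 \left(-9 + \frac{6}{9}\right)\right) = 4 + \left(7 + 93 \left(-9 + 6 \cdot \frac{1}{9}\right)\right) = 4 + \left(7 + 93 \left(-9 + \frac{2}{3}\right)\right) = 4 + \left(7 + 93 \left(- \frac{25}{3}\right)\right) = 4 + \left(7 - 775\right) = 4 - 768 = -764$)
$D + 26191 = -764 + 26191 = 25427$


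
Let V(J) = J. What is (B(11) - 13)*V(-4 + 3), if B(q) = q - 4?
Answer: 6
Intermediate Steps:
B(q) = -4 + q
(B(11) - 13)*V(-4 + 3) = ((-4 + 11) - 13)*(-4 + 3) = (7 - 13)*(-1) = -6*(-1) = 6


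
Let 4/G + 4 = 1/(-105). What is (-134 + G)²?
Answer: 3230103556/177241 ≈ 18224.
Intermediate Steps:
G = -420/421 (G = 4/(-4 + 1/(-105)) = 4/(-4 - 1/105) = 4/(-421/105) = 4*(-105/421) = -420/421 ≈ -0.99762)
(-134 + G)² = (-134 - 420/421)² = (-56834/421)² = 3230103556/177241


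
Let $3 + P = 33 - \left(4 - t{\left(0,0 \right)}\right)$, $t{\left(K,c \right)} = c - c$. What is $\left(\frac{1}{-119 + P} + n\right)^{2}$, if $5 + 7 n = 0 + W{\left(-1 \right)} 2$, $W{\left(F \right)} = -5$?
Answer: $\frac{1965604}{423801} \approx 4.638$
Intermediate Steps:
$t{\left(K,c \right)} = 0$
$P = 26$ ($P = -3 + \left(33 - \left(4 - 0\right)\right) = -3 + \left(33 - \left(4 + 0\right)\right) = -3 + \left(33 - 4\right) = -3 + 29 = 26$)
$n = - \frac{15}{7}$ ($n = - \frac{5}{7} + \frac{0 - 10}{7} = - \frac{5}{7} + \frac{1}{7} \left(-10\right) = - \frac{5}{7} - \frac{10}{7} = - \frac{15}{7} \approx -2.1429$)
$\left(\frac{1}{-119 + P} + n\right)^{2} = \left(\frac{1}{-119 + 26} - \frac{15}{7}\right)^{2} = \left(\frac{1}{-93} - \frac{15}{7}\right)^{2} = \left(- \frac{1}{93} - \frac{15}{7}\right)^{2} = \left(- \frac{1402}{651}\right)^{2} = \frac{1965604}{423801}$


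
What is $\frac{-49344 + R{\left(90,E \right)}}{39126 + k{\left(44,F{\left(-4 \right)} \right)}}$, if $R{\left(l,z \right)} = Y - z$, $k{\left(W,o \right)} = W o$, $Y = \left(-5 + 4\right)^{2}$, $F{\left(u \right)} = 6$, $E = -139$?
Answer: $- \frac{24602}{19695} \approx -1.2491$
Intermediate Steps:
$Y = 1$ ($Y = \left(-1\right)^{2} = 1$)
$R{\left(l,z \right)} = 1 - z$
$\frac{-49344 + R{\left(90,E \right)}}{39126 + k{\left(44,F{\left(-4 \right)} \right)}} = \frac{-49344 + \left(1 - -139\right)}{39126 + 44 \cdot 6} = \frac{-49344 + \left(1 + 139\right)}{39126 + 264} = \frac{-49344 + 140}{39390} = \left(-49204\right) \frac{1}{39390} = - \frac{24602}{19695}$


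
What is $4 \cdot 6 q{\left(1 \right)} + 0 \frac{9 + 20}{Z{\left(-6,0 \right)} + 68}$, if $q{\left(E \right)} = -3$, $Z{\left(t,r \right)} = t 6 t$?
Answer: $-72$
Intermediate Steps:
$Z{\left(t,r \right)} = 6 t^{2}$ ($Z{\left(t,r \right)} = 6 t t = 6 t^{2}$)
$4 \cdot 6 q{\left(1 \right)} + 0 \frac{9 + 20}{Z{\left(-6,0 \right)} + 68} = 4 \cdot 6 \left(-3\right) + 0 \frac{9 + 20}{6 \left(-6\right)^{2} + 68} = 24 \left(-3\right) + 0 \frac{29}{6 \cdot 36 + 68} = -72 + 0 \frac{29}{216 + 68} = -72 + 0 \cdot \frac{29}{284} = -72 + 0 = -72$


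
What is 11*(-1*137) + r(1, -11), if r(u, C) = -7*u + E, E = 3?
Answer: -1511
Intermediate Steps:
r(u, C) = 3 - 7*u (r(u, C) = -7*u + 3 = 3 - 7*u)
11*(-1*137) + r(1, -11) = 11*(-1*137) + (3 - 7*1) = 11*(-137) + (3 - 7) = -1507 - 4 = -1511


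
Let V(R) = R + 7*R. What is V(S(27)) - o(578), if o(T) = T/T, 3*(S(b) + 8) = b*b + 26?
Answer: 5845/3 ≈ 1948.3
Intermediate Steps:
S(b) = 2/3 + b**2/3 (S(b) = -8 + (b*b + 26)/3 = -8 + (b**2 + 26)/3 = -8 + (26 + b**2)/3 = -8 + (26/3 + b**2/3) = 2/3 + b**2/3)
V(R) = 8*R
o(T) = 1
V(S(27)) - o(578) = 8*(2/3 + (1/3)*27**2) - 1*1 = 8*(2/3 + (1/3)*729) - 1 = 8*(2/3 + 243) - 1 = 8*(731/3) - 1 = 5848/3 - 1 = 5845/3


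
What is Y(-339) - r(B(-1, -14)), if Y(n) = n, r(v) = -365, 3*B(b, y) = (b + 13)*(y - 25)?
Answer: 26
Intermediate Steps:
B(b, y) = (-25 + y)*(13 + b)/3 (B(b, y) = ((b + 13)*(y - 25))/3 = ((13 + b)*(-25 + y))/3 = ((-25 + y)*(13 + b))/3 = (-25 + y)*(13 + b)/3)
Y(-339) - r(B(-1, -14)) = -339 - 1*(-365) = -339 + 365 = 26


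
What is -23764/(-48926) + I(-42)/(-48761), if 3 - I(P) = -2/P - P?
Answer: 12187001902/25049647203 ≈ 0.48651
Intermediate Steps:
I(P) = 3 + P + 2/P (I(P) = 3 - (-2/P - P) = 3 - (-P - 2/P) = 3 + (P + 2/P) = 3 + P + 2/P)
-23764/(-48926) + I(-42)/(-48761) = -23764/(-48926) + (3 - 42 + 2/(-42))/(-48761) = -23764*(-1/48926) + (3 - 42 + 2*(-1/42))*(-1/48761) = 11882/24463 + (3 - 42 - 1/21)*(-1/48761) = 11882/24463 - 820/21*(-1/48761) = 11882/24463 + 820/1023981 = 12187001902/25049647203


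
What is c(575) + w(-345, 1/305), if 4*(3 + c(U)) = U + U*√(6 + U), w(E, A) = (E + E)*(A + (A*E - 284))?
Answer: 48038471/244 + 575*√581/4 ≈ 2.0034e+5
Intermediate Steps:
w(E, A) = 2*E*(-284 + A + A*E) (w(E, A) = (2*E)*(A + (-284 + A*E)) = (2*E)*(-284 + A + A*E) = 2*E*(-284 + A + A*E))
c(U) = -3 + U/4 + U*√(6 + U)/4 (c(U) = -3 + (U + U*√(6 + U))/4 = -3 + (U/4 + U*√(6 + U)/4) = -3 + U/4 + U*√(6 + U)/4)
c(575) + w(-345, 1/305) = (-3 + (¼)*575 + (¼)*575*√(6 + 575)) + 2*(-345)*(-284 + 1/305 - 345/305) = (-3 + 575/4 + (¼)*575*√581) + 2*(-345)*(-284 + 1/305 + (1/305)*(-345)) = (-3 + 575/4 + 575*√581/4) + 2*(-345)*(-284 + 1/305 - 69/61) = (563/4 + 575*√581/4) + 2*(-345)*(-86964/305) = (563/4 + 575*√581/4) + 12001032/61 = 48038471/244 + 575*√581/4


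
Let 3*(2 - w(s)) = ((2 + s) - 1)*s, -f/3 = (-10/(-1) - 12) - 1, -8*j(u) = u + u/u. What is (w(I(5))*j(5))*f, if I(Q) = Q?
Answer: 54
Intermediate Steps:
j(u) = -⅛ - u/8 (j(u) = -(u + u/u)/8 = -(u + 1)/8 = -(1 + u)/8 = -⅛ - u/8)
f = 9 (f = -3*((-10/(-1) - 12) - 1) = -3*((-10*(-1) - 12) - 1) = -3*((10 - 12) - 1) = -3*(-2 - 1) = -3*(-3) = 9)
w(s) = 2 - s*(1 + s)/3 (w(s) = 2 - ((2 + s) - 1)*s/3 = 2 - (1 + s)*s/3 = 2 - s*(1 + s)/3)
(w(I(5))*j(5))*f = ((2 - ⅓*5 - ⅓*5²)*(-⅛ - ⅛*5))*9 = ((2 - 5/3 - ⅓*25)*(-⅛ - 5/8))*9 = ((2 - 5/3 - 25/3)*(-¾))*9 = -8*(-¾)*9 = 6*9 = 54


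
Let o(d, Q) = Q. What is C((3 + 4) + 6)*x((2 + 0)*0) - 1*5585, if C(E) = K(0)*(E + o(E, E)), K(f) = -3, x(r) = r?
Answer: -5585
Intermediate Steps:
C(E) = -6*E (C(E) = -3*(E + E) = -6*E)
C((3 + 4) + 6)*x((2 + 0)*0) - 1*5585 = (-6*((3 + 4) + 6))*((2 + 0)*0) - 1*5585 = (-6*(7 + 6))*(2*0) - 5585 = -6*13*0 - 5585 = -78*0 - 5585 = 0 - 5585 = -5585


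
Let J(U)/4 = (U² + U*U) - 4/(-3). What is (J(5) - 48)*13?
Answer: 6136/3 ≈ 2045.3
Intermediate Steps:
J(U) = 16/3 + 8*U² (J(U) = 4*((U² + U*U) - 4/(-3)) = 4*((U² + U²) - 4*(-⅓)) = 4*(2*U² + 4/3) = 4*(4/3 + 2*U²) = 16/3 + 8*U²)
(J(5) - 48)*13 = ((16/3 + 8*5²) - 48)*13 = ((16/3 + 8*25) - 48)*13 = ((16/3 + 200) - 48)*13 = (616/3 - 48)*13 = (472/3)*13 = 6136/3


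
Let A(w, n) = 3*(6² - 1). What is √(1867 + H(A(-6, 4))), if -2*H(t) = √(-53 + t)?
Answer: √(1867 - √13) ≈ 43.167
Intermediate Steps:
A(w, n) = 105 (A(w, n) = 3*(36 - 1) = 3*35 = 105)
H(t) = -√(-53 + t)/2
√(1867 + H(A(-6, 4))) = √(1867 - √(-53 + 105)/2) = √(1867 - √13)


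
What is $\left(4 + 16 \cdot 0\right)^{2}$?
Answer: $16$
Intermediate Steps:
$\left(4 + 16 \cdot 0\right)^{2} = \left(4 + 0\right)^{2} = 4^{2} = 16$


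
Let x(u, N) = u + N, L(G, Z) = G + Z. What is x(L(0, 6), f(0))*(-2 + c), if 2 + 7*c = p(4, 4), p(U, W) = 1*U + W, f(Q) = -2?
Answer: -32/7 ≈ -4.5714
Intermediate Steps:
p(U, W) = U + W
x(u, N) = N + u
c = 6/7 (c = -2/7 + (4 + 4)/7 = -2/7 + (⅐)*8 = -2/7 + 8/7 = 6/7 ≈ 0.85714)
x(L(0, 6), f(0))*(-2 + c) = (-2 + (0 + 6))*(-2 + 6/7) = (-2 + 6)*(-8/7) = 4*(-8/7) = -32/7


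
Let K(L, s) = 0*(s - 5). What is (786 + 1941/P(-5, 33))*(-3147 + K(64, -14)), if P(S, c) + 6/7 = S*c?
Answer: -314335997/129 ≈ -2.4367e+6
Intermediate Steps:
K(L, s) = 0 (K(L, s) = 0*(-5 + s) = 0)
P(S, c) = -6/7 + S*c
(786 + 1941/P(-5, 33))*(-3147 + K(64, -14)) = (786 + 1941/(-6/7 - 5*33))*(-3147 + 0) = (786 + 1941/(-6/7 - 165))*(-3147) = (786 + 1941/(-1161/7))*(-3147) = (786 + 1941*(-7/1161))*(-3147) = (786 - 4529/387)*(-3147) = (299653/387)*(-3147) = -314335997/129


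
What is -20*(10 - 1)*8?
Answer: -1440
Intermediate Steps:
-20*(10 - 1)*8 = -20*9*8 = -180*8 = -1440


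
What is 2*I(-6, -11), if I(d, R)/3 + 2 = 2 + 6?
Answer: 36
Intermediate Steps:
I(d, R) = 18 (I(d, R) = -6 + 3*(2 + 6) = -6 + 3*8 = -6 + 24 = 18)
2*I(-6, -11) = 2*18 = 36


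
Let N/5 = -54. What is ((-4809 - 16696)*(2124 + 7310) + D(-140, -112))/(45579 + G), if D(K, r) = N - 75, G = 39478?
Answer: -28982645/12151 ≈ -2385.2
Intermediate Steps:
N = -270 (N = 5*(-54) = -270)
D(K, r) = -345 (D(K, r) = -270 - 75 = -345)
((-4809 - 16696)*(2124 + 7310) + D(-140, -112))/(45579 + G) = ((-4809 - 16696)*(2124 + 7310) - 345)/(45579 + 39478) = (-21505*9434 - 345)/85057 = (-202878170 - 345)*(1/85057) = -202878515*1/85057 = -28982645/12151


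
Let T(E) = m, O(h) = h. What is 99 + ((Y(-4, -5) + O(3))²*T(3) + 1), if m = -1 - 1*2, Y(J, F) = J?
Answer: 97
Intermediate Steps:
m = -3 (m = -1 - 2 = -3)
T(E) = -3
99 + ((Y(-4, -5) + O(3))²*T(3) + 1) = 99 + ((-4 + 3)²*(-3) + 1) = 99 + ((-1)²*(-3) + 1) = 99 + (1*(-3) + 1) = 99 + (-3 + 1) = 99 - 2 = 97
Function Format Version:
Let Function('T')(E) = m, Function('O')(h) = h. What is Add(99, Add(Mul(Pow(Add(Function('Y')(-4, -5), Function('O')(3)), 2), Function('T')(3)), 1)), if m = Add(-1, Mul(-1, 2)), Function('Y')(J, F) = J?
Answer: 97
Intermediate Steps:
m = -3 (m = Add(-1, -2) = -3)
Function('T')(E) = -3
Add(99, Add(Mul(Pow(Add(Function('Y')(-4, -5), Function('O')(3)), 2), Function('T')(3)), 1)) = Add(99, Add(Mul(Pow(Add(-4, 3), 2), -3), 1)) = Add(99, Add(Mul(Pow(-1, 2), -3), 1)) = Add(99, Add(Mul(1, -3), 1)) = Add(99, Add(-3, 1)) = Add(99, -2) = 97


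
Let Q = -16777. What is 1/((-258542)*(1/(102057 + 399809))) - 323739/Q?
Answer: 37640161328/2168779567 ≈ 17.355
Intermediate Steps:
1/((-258542)*(1/(102057 + 399809))) - 323739/Q = 1/((-258542)*(1/(102057 + 399809))) - 323739/(-16777) = -1/(258542*(1/501866)) - 323739*(-1/16777) = -1/(258542*1/501866) + 323739/16777 = -1/258542*501866 + 323739/16777 = -250933/129271 + 323739/16777 = 37640161328/2168779567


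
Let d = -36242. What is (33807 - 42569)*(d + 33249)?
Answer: 26224666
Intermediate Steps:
(33807 - 42569)*(d + 33249) = (33807 - 42569)*(-36242 + 33249) = -8762*(-2993) = 26224666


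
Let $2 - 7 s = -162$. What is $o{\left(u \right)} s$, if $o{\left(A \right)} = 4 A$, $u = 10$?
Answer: $\frac{6560}{7} \approx 937.14$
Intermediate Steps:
$s = \frac{164}{7}$ ($s = \frac{2}{7} - - \frac{162}{7} = \frac{2}{7} + \frac{162}{7} = \frac{164}{7} \approx 23.429$)
$o{\left(u \right)} s = 4 \cdot 10 \cdot \frac{164}{7} = 40 \cdot \frac{164}{7} = \frac{6560}{7}$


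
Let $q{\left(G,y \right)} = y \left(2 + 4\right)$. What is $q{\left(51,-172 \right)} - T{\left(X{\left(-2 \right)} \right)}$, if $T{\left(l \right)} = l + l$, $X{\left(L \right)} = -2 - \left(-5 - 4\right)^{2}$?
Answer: $-866$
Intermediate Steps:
$q{\left(G,y \right)} = 6 y$ ($q{\left(G,y \right)} = y 6 = 6 y$)
$X{\left(L \right)} = -83$ ($X{\left(L \right)} = -2 - \left(-9\right)^{2} = -2 - 81 = -83$)
$T{\left(l \right)} = 2 l$
$q{\left(51,-172 \right)} - T{\left(X{\left(-2 \right)} \right)} = 6 \left(-172\right) - 2 \left(-83\right) = -1032 - -166 = -1032 + 166 = -866$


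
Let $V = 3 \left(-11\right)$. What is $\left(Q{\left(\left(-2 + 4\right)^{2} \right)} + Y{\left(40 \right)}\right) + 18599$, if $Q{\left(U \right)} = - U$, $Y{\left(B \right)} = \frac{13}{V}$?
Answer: $\frac{613622}{33} \approx 18595.0$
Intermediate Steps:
$V = -33$
$Y{\left(B \right)} = - \frac{13}{33}$ ($Y{\left(B \right)} = \frac{13}{-33} = 13 \left(- \frac{1}{33}\right) = - \frac{13}{33}$)
$\left(Q{\left(\left(-2 + 4\right)^{2} \right)} + Y{\left(40 \right)}\right) + 18599 = \left(- \left(-2 + 4\right)^{2} - \frac{13}{33}\right) + 18599 = \left(- 2^{2} - \frac{13}{33}\right) + 18599 = \left(\left(-1\right) 4 - \frac{13}{33}\right) + 18599 = \left(-4 - \frac{13}{33}\right) + 18599 = - \frac{145}{33} + 18599 = \frac{613622}{33}$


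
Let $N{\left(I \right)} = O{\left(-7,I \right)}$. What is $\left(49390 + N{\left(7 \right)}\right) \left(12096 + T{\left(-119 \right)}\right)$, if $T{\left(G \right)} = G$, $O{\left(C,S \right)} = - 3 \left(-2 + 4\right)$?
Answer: $591472168$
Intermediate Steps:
$O{\left(C,S \right)} = -6$ ($O{\left(C,S \right)} = \left(-3\right) 2 = -6$)
$N{\left(I \right)} = -6$
$\left(49390 + N{\left(7 \right)}\right) \left(12096 + T{\left(-119 \right)}\right) = \left(49390 - 6\right) \left(12096 - 119\right) = 49384 \cdot 11977 = 591472168$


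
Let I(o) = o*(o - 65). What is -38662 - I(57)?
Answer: -38206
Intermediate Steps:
I(o) = o*(-65 + o)
-38662 - I(57) = -38662 - 57*(-65 + 57) = -38662 - 57*(-8) = -38662 - 1*(-456) = -38662 + 456 = -38206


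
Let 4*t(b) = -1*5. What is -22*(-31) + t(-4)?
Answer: 2723/4 ≈ 680.75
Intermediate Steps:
t(b) = -5/4 (t(b) = (-1*5)/4 = (¼)*(-5) = -5/4)
-22*(-31) + t(-4) = -22*(-31) - 5/4 = 682 - 5/4 = 2723/4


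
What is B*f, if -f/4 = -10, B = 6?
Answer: 240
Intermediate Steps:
f = 40 (f = -4*(-10) = 40)
B*f = 6*40 = 240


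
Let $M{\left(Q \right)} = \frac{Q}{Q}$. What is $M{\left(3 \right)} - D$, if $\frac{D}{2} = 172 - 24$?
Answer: $-295$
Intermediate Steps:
$M{\left(Q \right)} = 1$
$D = 296$ ($D = 2 \left(172 - 24\right) = 2 \cdot 148 = 296$)
$M{\left(3 \right)} - D = 1 - 296 = -295$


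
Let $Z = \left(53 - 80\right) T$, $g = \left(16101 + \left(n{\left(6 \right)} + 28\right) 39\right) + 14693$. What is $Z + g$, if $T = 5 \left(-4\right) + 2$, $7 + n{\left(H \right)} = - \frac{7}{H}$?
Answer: $\frac{64107}{2} \approx 32054.0$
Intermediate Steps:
$n{\left(H \right)} = -7 - \frac{7}{H}$
$T = -18$ ($T = -20 + 2 = -18$)
$g = \frac{63135}{2}$ ($g = \left(16101 + \left(\left(-7 - \frac{7}{6}\right) + 28\right) 39\right) + 14693 = \left(16101 + \left(- \frac{49}{6} + 28\right) 39\right) + 14693 = \left(16101 + \frac{119}{6} \cdot 39\right) + 14693 = \left(16101 + \frac{1547}{2}\right) + 14693 = \frac{33749}{2} + 14693 = \frac{63135}{2} \approx 31568.0$)
$Z = 486$ ($Z = \left(53 - 80\right) \left(-18\right) = \left(-27\right) \left(-18\right) = 486$)
$Z + g = 486 + \frac{63135}{2} = \frac{64107}{2}$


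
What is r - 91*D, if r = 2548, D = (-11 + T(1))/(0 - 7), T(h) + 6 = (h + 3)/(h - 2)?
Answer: 2275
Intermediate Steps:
T(h) = -6 + (3 + h)/(-2 + h) (T(h) = -6 + (h + 3)/(h - 2) = -6 + (3 + h)/(-2 + h))
D = 3 (D = (-11 + 5*(3 - 1*1)/(-2 + 1))/(0 - 7) = (-11 + 5*(3 - 1)/(-1))/(-7) = (-11 + 5*(-1)*2)*(-⅐) = (-11 - 10)*(-⅐) = -21*(-⅐) = 3)
r - 91*D = 2548 - 91*3 = 2548 - 273 = 2275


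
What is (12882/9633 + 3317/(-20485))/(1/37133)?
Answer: 151095550921/3461965 ≈ 43644.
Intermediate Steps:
(12882/9633 + 3317/(-20485))/(1/37133) = (12882*(1/9633) + 3317*(-1/20485))/(1/37133) = (226/169 - 3317/20485)*37133 = (4069037/3461965)*37133 = 151095550921/3461965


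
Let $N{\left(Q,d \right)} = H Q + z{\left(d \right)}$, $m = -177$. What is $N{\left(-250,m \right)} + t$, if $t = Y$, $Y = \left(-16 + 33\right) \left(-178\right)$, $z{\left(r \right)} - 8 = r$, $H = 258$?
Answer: $-67695$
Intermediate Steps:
$z{\left(r \right)} = 8 + r$
$N{\left(Q,d \right)} = 8 + d + 258 Q$ ($N{\left(Q,d \right)} = 258 Q + \left(8 + d\right) = 8 + d + 258 Q$)
$Y = -3026$ ($Y = 17 \left(-178\right) = -3026$)
$t = -3026$
$N{\left(-250,m \right)} + t = \left(8 - 177 + 258 \left(-250\right)\right) - 3026 = \left(8 - 177 - 64500\right) - 3026 = -64669 - 3026 = -67695$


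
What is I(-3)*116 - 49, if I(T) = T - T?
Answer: -49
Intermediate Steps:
I(T) = 0
I(-3)*116 - 49 = 0*116 - 49 = 0 - 49 = -49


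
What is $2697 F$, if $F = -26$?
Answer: $-70122$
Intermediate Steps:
$2697 F = 2697 \left(-26\right) = -70122$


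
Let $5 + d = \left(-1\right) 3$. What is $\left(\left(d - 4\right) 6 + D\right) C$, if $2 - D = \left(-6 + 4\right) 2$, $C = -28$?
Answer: $1848$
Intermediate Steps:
$d = -8$ ($d = -5 - 3 = -8$)
$D = 6$ ($D = 2 - \left(-6 + 4\right) 2 = 2 - \left(-2\right) 2 = 2 - -4 = 2 + 4 = 6$)
$\left(\left(d - 4\right) 6 + D\right) C = \left(\left(-8 - 4\right) 6 + 6\right) \left(-28\right) = \left(\left(-12\right) 6 + 6\right) \left(-28\right) = \left(-72 + 6\right) \left(-28\right) = \left(-66\right) \left(-28\right) = 1848$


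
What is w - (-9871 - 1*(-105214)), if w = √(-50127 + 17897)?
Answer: -95343 + I*√32230 ≈ -95343.0 + 179.53*I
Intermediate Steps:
w = I*√32230 (w = √(-32230) = I*√32230 ≈ 179.53*I)
w - (-9871 - 1*(-105214)) = I*√32230 - (-9871 - 1*(-105214)) = I*√32230 - (-9871 + 105214) = I*√32230 - 1*95343 = I*√32230 - 95343 = -95343 + I*√32230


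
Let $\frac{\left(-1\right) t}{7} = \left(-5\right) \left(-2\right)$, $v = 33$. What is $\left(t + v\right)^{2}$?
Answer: $1369$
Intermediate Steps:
$t = -70$ ($t = - 7 \left(\left(-5\right) \left(-2\right)\right) = \left(-7\right) 10 = -70$)
$\left(t + v\right)^{2} = \left(-70 + 33\right)^{2} = \left(-37\right)^{2} = 1369$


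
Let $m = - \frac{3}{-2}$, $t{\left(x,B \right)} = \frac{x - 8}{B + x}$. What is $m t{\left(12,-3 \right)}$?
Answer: $\frac{2}{3} \approx 0.66667$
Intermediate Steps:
$t{\left(x,B \right)} = \frac{-8 + x}{B + x}$
$m = \frac{3}{2}$ ($m = \left(-3\right) \left(- \frac{1}{2}\right) = \frac{3}{2} \approx 1.5$)
$m t{\left(12,-3 \right)} = \frac{3 \frac{-8 + 12}{-3 + 12}}{2} = \frac{3 \cdot \frac{1}{9} \cdot 4}{2} = \frac{3}{2} \cdot \frac{4}{9} = \frac{2}{3}$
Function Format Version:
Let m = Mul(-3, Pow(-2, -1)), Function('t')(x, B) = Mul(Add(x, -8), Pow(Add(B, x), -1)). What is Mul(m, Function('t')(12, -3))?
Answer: Rational(2, 3) ≈ 0.66667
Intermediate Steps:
Function('t')(x, B) = Mul(Pow(Add(B, x), -1), Add(-8, x)) (Function('t')(x, B) = Mul(Add(-8, x), Pow(Add(B, x), -1)) = Mul(Pow(Add(B, x), -1), Add(-8, x)))
m = Rational(3, 2) (m = Mul(-3, Rational(-1, 2)) = Rational(3, 2) ≈ 1.5000)
Mul(m, Function('t')(12, -3)) = Mul(Rational(3, 2), Mul(Pow(Add(-3, 12), -1), Add(-8, 12))) = Mul(Rational(3, 2), Mul(Pow(9, -1), 4)) = Mul(Rational(3, 2), Mul(Rational(1, 9), 4)) = Mul(Rational(3, 2), Rational(4, 9)) = Rational(2, 3)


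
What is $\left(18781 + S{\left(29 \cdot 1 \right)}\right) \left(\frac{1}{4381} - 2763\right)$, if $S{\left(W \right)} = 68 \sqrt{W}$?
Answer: $- \frac{227338408262}{4381} - \frac{823119736 \sqrt{29}}{4381} \approx -5.2904 \cdot 10^{7}$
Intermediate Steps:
$\left(18781 + S{\left(29 \cdot 1 \right)}\right) \left(\frac{1}{4381} - 2763\right) = \left(18781 + 68 \sqrt{29 \cdot 1}\right) \left(\frac{1}{4381} - 2763\right) = \left(18781 + 68 \sqrt{29}\right) \left(\frac{1}{4381} - 2763\right) = \left(18781 + 68 \sqrt{29}\right) \left(- \frac{12104702}{4381}\right) = - \frac{227338408262}{4381} - \frac{823119736 \sqrt{29}}{4381}$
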